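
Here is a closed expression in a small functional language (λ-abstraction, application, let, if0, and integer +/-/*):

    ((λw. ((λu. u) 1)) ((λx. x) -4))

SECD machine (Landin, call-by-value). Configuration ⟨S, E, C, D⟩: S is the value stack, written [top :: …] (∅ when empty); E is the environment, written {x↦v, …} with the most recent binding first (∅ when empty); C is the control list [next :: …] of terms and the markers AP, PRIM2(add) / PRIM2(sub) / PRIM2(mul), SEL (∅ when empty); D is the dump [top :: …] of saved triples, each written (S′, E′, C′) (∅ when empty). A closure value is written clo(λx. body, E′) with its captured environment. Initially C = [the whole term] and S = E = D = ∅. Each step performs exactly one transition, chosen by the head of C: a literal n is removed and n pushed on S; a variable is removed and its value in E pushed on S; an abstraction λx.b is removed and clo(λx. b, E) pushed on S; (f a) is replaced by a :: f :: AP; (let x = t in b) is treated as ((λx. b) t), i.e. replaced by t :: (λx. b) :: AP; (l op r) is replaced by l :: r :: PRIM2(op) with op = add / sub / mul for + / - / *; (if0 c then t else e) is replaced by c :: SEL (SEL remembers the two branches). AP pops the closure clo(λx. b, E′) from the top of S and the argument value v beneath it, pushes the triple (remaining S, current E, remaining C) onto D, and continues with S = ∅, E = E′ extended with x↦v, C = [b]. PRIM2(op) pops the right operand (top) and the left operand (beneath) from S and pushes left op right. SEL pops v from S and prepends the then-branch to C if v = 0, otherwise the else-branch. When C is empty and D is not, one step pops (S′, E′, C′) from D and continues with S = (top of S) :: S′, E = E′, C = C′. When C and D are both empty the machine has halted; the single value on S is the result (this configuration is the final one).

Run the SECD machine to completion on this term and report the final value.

Answer: 1

Derivation:
0. [S=∅ | E=∅ | C=[((λw. ((λu. u) 1)) ((λx. x) -4))] | D=∅]
1. [S=∅ | E=∅ | C=[((λx. x) -4) :: (λw. ((λu. u) 1)) :: AP] | D=∅]
2. [S=∅ | E=∅ | C=[-4 :: (λx. x) :: AP :: (λw. ((λu. u) 1)) :: AP] | D=∅]
3. [S=[-4] | E=∅ | C=[(λx. x) :: AP :: (λw. ((λu. u) 1)) :: AP] | D=∅]
4. [S=[clo(λx. x, ∅) :: -4] | E=∅ | C=[AP :: (λw. ((λu. u) 1)) :: AP] | D=∅]
5. [S=∅ | E={x↦-4} | C=[x] | D=[(∅, ∅, [(λw. ((λu. u) 1)) :: AP])]]
6. [S=[-4] | E={x↦-4} | C=∅ | D=[(∅, ∅, [(λw. ((λu. u) 1)) :: AP])]]
7. [S=[-4] | E=∅ | C=[(λw. ((λu. u) 1)) :: AP] | D=∅]
8. [S=[clo(λw. ((λu. u) 1), ∅) :: -4] | E=∅ | C=[AP] | D=∅]
9. [S=∅ | E={w↦-4} | C=[((λu. u) 1)] | D=[(∅, ∅, ∅)]]
10. [S=∅ | E={w↦-4} | C=[1 :: (λu. u) :: AP] | D=[(∅, ∅, ∅)]]
11. [S=[1] | E={w↦-4} | C=[(λu. u) :: AP] | D=[(∅, ∅, ∅)]]
12. [S=[clo(λu. u, {w↦-4}) :: 1] | E={w↦-4} | C=[AP] | D=[(∅, ∅, ∅)]]
13. [S=∅ | E={u↦1, w↦-4} | C=[u] | D=[(∅, {w↦-4}, ∅) :: (∅, ∅, ∅)]]
14. [S=[1] | E={u↦1, w↦-4} | C=∅ | D=[(∅, {w↦-4}, ∅) :: (∅, ∅, ∅)]]
15. [S=[1] | E={w↦-4} | C=∅ | D=[(∅, ∅, ∅)]]
16. [S=[1] | E=∅ | C=∅ | D=∅]
→ final value 1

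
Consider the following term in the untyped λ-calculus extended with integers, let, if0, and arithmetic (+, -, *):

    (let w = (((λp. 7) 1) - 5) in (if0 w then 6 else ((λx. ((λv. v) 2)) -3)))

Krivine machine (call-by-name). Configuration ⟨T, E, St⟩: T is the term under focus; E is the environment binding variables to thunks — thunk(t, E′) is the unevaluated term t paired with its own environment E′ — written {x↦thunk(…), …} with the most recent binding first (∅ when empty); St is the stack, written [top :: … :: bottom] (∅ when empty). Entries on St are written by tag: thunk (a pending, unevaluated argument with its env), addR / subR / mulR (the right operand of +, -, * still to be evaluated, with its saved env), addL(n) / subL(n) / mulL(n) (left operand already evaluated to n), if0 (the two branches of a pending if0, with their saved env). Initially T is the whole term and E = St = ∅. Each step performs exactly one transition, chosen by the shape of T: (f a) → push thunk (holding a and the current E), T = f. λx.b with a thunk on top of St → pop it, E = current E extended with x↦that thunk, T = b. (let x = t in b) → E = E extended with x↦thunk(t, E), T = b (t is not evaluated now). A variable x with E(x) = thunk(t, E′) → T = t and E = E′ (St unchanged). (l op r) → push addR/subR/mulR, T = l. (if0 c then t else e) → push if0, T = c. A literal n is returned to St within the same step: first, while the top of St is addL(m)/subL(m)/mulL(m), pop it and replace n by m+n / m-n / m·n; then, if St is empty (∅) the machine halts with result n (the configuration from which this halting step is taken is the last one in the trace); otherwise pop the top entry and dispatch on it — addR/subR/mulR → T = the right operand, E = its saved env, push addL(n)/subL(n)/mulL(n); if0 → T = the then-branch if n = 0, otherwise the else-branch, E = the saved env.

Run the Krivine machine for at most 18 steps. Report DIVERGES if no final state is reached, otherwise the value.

Answer: 2

Derivation:
t=0: <T=(let w = (((λp. 7) 1) - 5) in (if0 w then 6 else ((λx. ((λv. v) 2)) -3))), E=∅, St=∅>
t=1: <T=(if0 w then 6 else ((λx. ((λv. v) 2)) -3)), E={w↦thunk((((λp. 7) 1) - 5), ∅)}, St=∅>
t=2: <T=w, E={w↦thunk((((λp. 7) 1) - 5), ∅)}, St=[if0]>
t=3: <T=(((λp. 7) 1) - 5), E=∅, St=[if0]>
t=4: <T=((λp. 7) 1), E=∅, St=[subR :: if0]>
t=5: <T=(λp. 7), E=∅, St=[thunk :: subR :: if0]>
t=6: <T=7, E={p↦thunk(1, ∅)}, St=[subR :: if0]>
t=7: <T=5, E=∅, St=[subL(7) :: if0]>
t=8: <T=((λx. ((λv. v) 2)) -3), E={w↦thunk((((λp. 7) 1) - 5), ∅)}, St=∅>
t=9: <T=(λx. ((λv. v) 2)), E={w↦thunk((((λp. 7) 1) - 5), ∅)}, St=[thunk]>
t=10: <T=((λv. v) 2), E={x↦thunk(-3, {w↦thunk((((λp. 7) 1) - 5), ∅)}), w↦thunk((((λp. 7) 1) - 5), ∅)}, St=∅>
t=11: <T=(λv. v), E={x↦thunk(-3, {w↦thunk((((λp. 7) 1) - 5), ∅)}), w↦thunk((((λp. 7) 1) - 5), ∅)}, St=[thunk]>
t=12: <T=v, E={v↦thunk(2, {x↦thunk(-3, {w↦thunk((((λp. 7) 1) - 5), ∅)}), w↦thunk((((λp. 7) 1) - 5), ∅)}), x↦thunk(-3, {w↦thunk((((λp. 7) 1) - 5), ∅)}), w↦thunk((((λp. 7) 1) - 5), ∅)}, St=∅>
t=13: <T=2, E={x↦thunk(-3, {w↦thunk((((λp. 7) 1) - 5), ∅)}), w↦thunk((((λp. 7) 1) - 5), ∅)}, St=∅>
→ final value 2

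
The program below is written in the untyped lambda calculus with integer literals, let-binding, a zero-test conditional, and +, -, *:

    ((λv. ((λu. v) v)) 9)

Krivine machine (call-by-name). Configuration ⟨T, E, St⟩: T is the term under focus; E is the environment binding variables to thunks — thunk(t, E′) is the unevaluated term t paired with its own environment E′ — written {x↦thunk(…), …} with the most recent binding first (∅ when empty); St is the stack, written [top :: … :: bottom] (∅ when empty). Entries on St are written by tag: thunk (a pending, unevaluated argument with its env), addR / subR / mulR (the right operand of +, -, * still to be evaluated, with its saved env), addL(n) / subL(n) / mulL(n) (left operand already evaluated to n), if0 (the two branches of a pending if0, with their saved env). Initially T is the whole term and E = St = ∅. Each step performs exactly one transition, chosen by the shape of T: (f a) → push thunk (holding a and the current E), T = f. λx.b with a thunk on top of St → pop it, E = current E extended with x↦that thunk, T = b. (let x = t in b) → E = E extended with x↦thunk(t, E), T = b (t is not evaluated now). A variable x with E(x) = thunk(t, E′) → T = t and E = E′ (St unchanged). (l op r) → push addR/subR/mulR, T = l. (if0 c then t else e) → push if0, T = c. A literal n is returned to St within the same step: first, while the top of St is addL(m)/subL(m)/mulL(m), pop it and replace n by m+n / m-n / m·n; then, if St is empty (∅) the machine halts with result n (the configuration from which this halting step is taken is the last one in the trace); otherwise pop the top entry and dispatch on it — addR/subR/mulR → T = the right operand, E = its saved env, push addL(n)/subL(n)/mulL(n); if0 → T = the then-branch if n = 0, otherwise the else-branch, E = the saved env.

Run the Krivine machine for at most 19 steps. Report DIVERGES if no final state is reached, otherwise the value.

Answer: 9

Execution trace:
0. ⟨T=((λv. ((λu. v) v)) 9); E=∅; St=∅⟩
1. ⟨T=(λv. ((λu. v) v)); E=∅; St=[thunk]⟩
2. ⟨T=((λu. v) v); E={v↦thunk(9, ∅)}; St=∅⟩
3. ⟨T=(λu. v); E={v↦thunk(9, ∅)}; St=[thunk]⟩
4. ⟨T=v; E={u↦thunk(v, {v↦thunk(9, ∅)}), v↦thunk(9, ∅)}; St=∅⟩
5. ⟨T=9; E=∅; St=∅⟩
→ final value 9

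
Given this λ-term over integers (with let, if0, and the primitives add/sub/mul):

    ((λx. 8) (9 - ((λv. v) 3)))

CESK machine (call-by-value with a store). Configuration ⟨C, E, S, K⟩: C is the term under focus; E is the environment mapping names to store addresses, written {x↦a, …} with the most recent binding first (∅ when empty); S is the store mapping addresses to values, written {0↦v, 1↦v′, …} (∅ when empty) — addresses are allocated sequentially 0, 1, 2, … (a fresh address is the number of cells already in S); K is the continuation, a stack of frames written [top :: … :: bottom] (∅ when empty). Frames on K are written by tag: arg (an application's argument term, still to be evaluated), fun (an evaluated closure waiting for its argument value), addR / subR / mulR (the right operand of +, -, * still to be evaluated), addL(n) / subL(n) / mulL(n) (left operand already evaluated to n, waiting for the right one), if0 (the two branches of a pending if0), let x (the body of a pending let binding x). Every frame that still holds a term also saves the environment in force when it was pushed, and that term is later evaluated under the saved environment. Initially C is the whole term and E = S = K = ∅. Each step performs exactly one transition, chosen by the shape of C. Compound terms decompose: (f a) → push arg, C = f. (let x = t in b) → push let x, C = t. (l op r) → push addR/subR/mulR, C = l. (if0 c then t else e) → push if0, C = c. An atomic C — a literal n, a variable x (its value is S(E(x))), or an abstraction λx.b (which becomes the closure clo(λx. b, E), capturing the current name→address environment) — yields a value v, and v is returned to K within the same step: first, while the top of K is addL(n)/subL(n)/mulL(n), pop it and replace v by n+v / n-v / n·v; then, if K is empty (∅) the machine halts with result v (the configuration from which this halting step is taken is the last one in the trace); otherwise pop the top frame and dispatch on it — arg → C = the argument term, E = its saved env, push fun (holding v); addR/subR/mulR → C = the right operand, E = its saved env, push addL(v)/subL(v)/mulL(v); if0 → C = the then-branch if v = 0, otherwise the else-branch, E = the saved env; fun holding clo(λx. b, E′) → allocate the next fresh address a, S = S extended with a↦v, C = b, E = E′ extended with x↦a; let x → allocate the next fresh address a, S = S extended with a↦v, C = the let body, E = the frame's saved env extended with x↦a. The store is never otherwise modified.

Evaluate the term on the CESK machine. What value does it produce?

0. <C=((λx. 8) (9 - ((λv. v) 3))), E=∅, S=∅, K=∅>
1. <C=(λx. 8), E=∅, S=∅, K=[arg]>
2. <C=(9 - ((λv. v) 3)), E=∅, S=∅, K=[fun]>
3. <C=9, E=∅, S=∅, K=[subR :: fun]>
4. <C=((λv. v) 3), E=∅, S=∅, K=[subL(9) :: fun]>
5. <C=(λv. v), E=∅, S=∅, K=[arg :: subL(9) :: fun]>
6. <C=3, E=∅, S=∅, K=[fun :: subL(9) :: fun]>
7. <C=v, E={v↦0}, S={0↦3}, K=[subL(9) :: fun]>
8. <C=8, E={x↦1}, S={0↦3, 1↦6}, K=∅>
→ final value 8

Answer: 8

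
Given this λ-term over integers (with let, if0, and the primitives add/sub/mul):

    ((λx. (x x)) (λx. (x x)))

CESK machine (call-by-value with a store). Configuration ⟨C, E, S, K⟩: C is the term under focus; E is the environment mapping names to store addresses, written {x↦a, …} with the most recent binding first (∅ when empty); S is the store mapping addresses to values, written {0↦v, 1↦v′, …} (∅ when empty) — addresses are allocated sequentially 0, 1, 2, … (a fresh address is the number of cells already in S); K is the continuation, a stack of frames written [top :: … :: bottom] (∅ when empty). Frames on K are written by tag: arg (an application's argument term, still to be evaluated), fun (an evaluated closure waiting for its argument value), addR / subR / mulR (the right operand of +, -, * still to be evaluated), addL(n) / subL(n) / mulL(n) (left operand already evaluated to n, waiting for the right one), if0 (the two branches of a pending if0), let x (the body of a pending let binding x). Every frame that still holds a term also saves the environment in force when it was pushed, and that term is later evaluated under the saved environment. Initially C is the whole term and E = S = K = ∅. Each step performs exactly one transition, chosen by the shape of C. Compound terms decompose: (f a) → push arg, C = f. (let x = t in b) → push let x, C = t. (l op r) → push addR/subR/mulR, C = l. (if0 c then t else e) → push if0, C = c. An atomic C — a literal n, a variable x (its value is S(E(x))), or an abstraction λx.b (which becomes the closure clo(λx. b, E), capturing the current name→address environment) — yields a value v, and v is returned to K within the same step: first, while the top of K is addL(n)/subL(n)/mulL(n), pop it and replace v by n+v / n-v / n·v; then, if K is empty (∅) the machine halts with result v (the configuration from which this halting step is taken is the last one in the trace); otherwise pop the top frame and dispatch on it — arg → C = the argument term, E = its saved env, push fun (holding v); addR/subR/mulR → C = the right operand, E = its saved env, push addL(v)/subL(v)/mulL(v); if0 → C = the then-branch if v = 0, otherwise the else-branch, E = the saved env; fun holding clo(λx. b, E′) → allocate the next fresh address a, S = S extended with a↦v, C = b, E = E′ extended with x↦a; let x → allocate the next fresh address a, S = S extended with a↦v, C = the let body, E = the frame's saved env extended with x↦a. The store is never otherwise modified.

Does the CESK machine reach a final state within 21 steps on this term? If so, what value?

[0] <C=((λx. (x x)) (λx. (x x))), E=∅, S=∅, K=∅>
[1] <C=(λx. (x x)), E=∅, S=∅, K=[arg]>
[2] <C=(λx. (x x)), E=∅, S=∅, K=[fun]>
[3] <C=(x x), E={x↦0}, S={0↦clo(λx. (x x), ∅)}, K=∅>
[4] <C=x, E={x↦0}, S={0↦clo(λx. (x x), ∅)}, K=[arg]>
[5] <C=x, E={x↦0}, S={0↦clo(λx. (x x), ∅)}, K=[fun]>
[6] <C=(x x), E={x↦1}, S={0↦clo(λx. (x x), ∅), 1↦clo(λx. (x x), ∅)}, K=∅>
[7] <C=x, E={x↦1}, S={0↦clo(λx. (x x), ∅), 1↦clo(λx. (x x), ∅)}, K=[arg]>
[8] <C=x, E={x↦1}, S={0↦clo(λx. (x x), ∅), 1↦clo(λx. (x x), ∅)}, K=[fun]>
[9] <C=(x x), E={x↦2}, S={0↦clo(λx. (x x), ∅), 1↦clo(λx. (x x), ∅), 2↦clo(λx. (x x), ∅)}, K=∅>
[10] <C=x, E={x↦2}, S={0↦clo(λx. (x x), ∅), 1↦clo(λx. (x x), ∅), 2↦clo(λx. (x x), ∅)}, K=[arg]>
[11] <C=x, E={x↦2}, S={0↦clo(λx. (x x), ∅), 1↦clo(λx. (x x), ∅), 2↦clo(λx. (x x), ∅)}, K=[fun]>
[12] <C=(x x), E={x↦3}, S={0↦clo(λx. (x x), ∅), 1↦clo(λx. (x x), ∅), 2↦clo(λx. (x x), ∅), 3↦clo(λx. (x x), ∅)}, K=∅>
[13] <C=x, E={x↦3}, S={0↦clo(λx. (x x), ∅), 1↦clo(λx. (x x), ∅), 2↦clo(λx. (x x), ∅), 3↦clo(λx. (x x), ∅)}, K=[arg]>
[14] <C=x, E={x↦3}, S={0↦clo(λx. (x x), ∅), 1↦clo(λx. (x x), ∅), 2↦clo(λx. (x x), ∅), 3↦clo(λx. (x x), ∅)}, K=[fun]>
[15] <C=(x x), E={x↦4}, S={0↦clo(λx. (x x), ∅), 1↦clo(λx. (x x), ∅), 2↦clo(λx. (x x), ∅), 3↦clo(λx. (x x), ∅), 4↦clo(λx. (x x), ∅)}, K=∅>
[16] <C=x, E={x↦4}, S={0↦clo(λx. (x x), ∅), 1↦clo(λx. (x x), ∅), 2↦clo(λx. (x x), ∅), 3↦clo(λx. (x x), ∅), 4↦clo(λx. (x x), ∅)}, K=[arg]>
[17] <C=x, E={x↦4}, S={0↦clo(λx. (x x), ∅), 1↦clo(λx. (x x), ∅), 2↦clo(λx. (x x), ∅), 3↦clo(λx. (x x), ∅), 4↦clo(λx. (x x), ∅)}, K=[fun]>
[18] <C=(x x), E={x↦5}, S={0↦clo(λx. (x x), ∅), 1↦clo(λx. (x x), ∅), 2↦clo(λx. (x x), ∅), 3↦clo(λx. (x x), ∅), 4↦clo(λx. (x x), ∅), 5↦clo(λx. (x x), ∅)}, K=∅>
[19] <C=x, E={x↦5}, S={0↦clo(λx. (x x), ∅), 1↦clo(λx. (x x), ∅), 2↦clo(λx. (x x), ∅), 3↦clo(λx. (x x), ∅), 4↦clo(λx. (x x), ∅), 5↦clo(λx. (x x), ∅)}, K=[arg]>
[20] <C=x, E={x↦5}, S={0↦clo(λx. (x x), ∅), 1↦clo(λx. (x x), ∅), 2↦clo(λx. (x x), ∅), 3↦clo(λx. (x x), ∅), 4↦clo(λx. (x x), ∅), 5↦clo(λx. (x x), ∅)}, K=[fun]>
[21] <C=(x x), E={x↦6}, S={0↦clo(λx. (x x), ∅), 1↦clo(λx. (x x), ∅), 2↦clo(λx. (x x), ∅), 3↦clo(λx. (x x), ∅), 4↦clo(λx. (x x), ∅), 5↦clo(λx. (x x), ∅), 6↦clo(λx. (x x), ∅)}, K=∅>
→ 21 transitions taken and the configuration is still not final: no result within 21 steps

Answer: DIVERGES (no final state within 21 steps)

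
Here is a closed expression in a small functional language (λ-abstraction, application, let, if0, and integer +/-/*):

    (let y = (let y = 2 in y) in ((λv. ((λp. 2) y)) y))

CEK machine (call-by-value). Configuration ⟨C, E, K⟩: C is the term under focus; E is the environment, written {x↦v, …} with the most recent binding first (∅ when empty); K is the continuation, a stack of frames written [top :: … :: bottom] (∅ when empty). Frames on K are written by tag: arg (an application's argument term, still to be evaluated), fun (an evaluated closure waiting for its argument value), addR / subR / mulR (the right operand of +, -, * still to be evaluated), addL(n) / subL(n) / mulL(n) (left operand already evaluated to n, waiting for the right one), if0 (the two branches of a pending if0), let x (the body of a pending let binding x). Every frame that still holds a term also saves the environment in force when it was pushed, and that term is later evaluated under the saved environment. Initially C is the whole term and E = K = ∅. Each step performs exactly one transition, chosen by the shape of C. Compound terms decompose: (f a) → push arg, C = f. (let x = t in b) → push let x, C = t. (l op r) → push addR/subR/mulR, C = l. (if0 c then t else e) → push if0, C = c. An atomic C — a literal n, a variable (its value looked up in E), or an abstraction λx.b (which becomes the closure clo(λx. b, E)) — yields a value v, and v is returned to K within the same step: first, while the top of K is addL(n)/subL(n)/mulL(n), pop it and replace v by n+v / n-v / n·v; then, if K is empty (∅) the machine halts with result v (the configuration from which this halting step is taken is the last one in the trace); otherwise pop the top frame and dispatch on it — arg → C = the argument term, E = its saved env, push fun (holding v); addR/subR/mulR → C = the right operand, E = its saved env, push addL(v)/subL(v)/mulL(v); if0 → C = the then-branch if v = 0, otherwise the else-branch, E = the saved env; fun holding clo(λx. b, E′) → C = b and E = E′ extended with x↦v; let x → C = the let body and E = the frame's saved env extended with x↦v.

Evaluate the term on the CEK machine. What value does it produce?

step 0: <C=(let y = (let y = 2 in y) in ((λv. ((λp. 2) y)) y)), E=∅, K=∅>
step 1: <C=(let y = 2 in y), E=∅, K=[let y]>
step 2: <C=2, E=∅, K=[let y :: let y]>
step 3: <C=y, E={y↦2}, K=[let y]>
step 4: <C=((λv. ((λp. 2) y)) y), E={y↦2}, K=∅>
step 5: <C=(λv. ((λp. 2) y)), E={y↦2}, K=[arg]>
step 6: <C=y, E={y↦2}, K=[fun]>
step 7: <C=((λp. 2) y), E={v↦2, y↦2}, K=∅>
step 8: <C=(λp. 2), E={v↦2, y↦2}, K=[arg]>
step 9: <C=y, E={v↦2, y↦2}, K=[fun]>
step 10: <C=2, E={p↦2, v↦2, y↦2}, K=∅>
→ final value 2

Answer: 2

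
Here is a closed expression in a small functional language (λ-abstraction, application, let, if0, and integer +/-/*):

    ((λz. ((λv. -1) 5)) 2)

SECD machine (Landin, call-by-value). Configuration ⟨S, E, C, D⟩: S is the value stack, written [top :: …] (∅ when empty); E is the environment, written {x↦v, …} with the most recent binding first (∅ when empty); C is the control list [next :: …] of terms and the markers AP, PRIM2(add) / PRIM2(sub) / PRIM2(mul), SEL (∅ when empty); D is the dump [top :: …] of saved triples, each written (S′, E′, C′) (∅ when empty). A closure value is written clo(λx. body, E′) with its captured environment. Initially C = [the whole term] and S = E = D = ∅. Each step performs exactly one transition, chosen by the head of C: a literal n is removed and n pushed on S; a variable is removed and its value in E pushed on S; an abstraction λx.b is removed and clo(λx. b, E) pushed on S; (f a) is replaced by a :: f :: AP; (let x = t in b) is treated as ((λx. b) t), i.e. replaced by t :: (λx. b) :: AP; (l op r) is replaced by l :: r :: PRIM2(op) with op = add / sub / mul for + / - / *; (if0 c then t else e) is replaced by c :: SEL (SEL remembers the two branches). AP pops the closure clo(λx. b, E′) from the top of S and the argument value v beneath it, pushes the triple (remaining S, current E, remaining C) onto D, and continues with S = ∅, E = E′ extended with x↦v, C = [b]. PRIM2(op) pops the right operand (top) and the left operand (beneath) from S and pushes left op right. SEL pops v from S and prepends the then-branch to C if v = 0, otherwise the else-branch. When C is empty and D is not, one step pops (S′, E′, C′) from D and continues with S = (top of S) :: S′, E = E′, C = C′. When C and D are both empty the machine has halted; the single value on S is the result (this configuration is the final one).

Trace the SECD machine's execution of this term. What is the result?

step 0: [S=∅ | E=∅ | C=[((λz. ((λv. -1) 5)) 2)] | D=∅]
step 1: [S=∅ | E=∅ | C=[2 :: (λz. ((λv. -1) 5)) :: AP] | D=∅]
step 2: [S=[2] | E=∅ | C=[(λz. ((λv. -1) 5)) :: AP] | D=∅]
step 3: [S=[clo(λz. ((λv. -1) 5), ∅) :: 2] | E=∅ | C=[AP] | D=∅]
step 4: [S=∅ | E={z↦2} | C=[((λv. -1) 5)] | D=[(∅, ∅, ∅)]]
step 5: [S=∅ | E={z↦2} | C=[5 :: (λv. -1) :: AP] | D=[(∅, ∅, ∅)]]
step 6: [S=[5] | E={z↦2} | C=[(λv. -1) :: AP] | D=[(∅, ∅, ∅)]]
step 7: [S=[clo(λv. -1, {z↦2}) :: 5] | E={z↦2} | C=[AP] | D=[(∅, ∅, ∅)]]
step 8: [S=∅ | E={v↦5, z↦2} | C=[-1] | D=[(∅, {z↦2}, ∅) :: (∅, ∅, ∅)]]
step 9: [S=[-1] | E={v↦5, z↦2} | C=∅ | D=[(∅, {z↦2}, ∅) :: (∅, ∅, ∅)]]
step 10: [S=[-1] | E={z↦2} | C=∅ | D=[(∅, ∅, ∅)]]
step 11: [S=[-1] | E=∅ | C=∅ | D=∅]
→ final value -1

Answer: -1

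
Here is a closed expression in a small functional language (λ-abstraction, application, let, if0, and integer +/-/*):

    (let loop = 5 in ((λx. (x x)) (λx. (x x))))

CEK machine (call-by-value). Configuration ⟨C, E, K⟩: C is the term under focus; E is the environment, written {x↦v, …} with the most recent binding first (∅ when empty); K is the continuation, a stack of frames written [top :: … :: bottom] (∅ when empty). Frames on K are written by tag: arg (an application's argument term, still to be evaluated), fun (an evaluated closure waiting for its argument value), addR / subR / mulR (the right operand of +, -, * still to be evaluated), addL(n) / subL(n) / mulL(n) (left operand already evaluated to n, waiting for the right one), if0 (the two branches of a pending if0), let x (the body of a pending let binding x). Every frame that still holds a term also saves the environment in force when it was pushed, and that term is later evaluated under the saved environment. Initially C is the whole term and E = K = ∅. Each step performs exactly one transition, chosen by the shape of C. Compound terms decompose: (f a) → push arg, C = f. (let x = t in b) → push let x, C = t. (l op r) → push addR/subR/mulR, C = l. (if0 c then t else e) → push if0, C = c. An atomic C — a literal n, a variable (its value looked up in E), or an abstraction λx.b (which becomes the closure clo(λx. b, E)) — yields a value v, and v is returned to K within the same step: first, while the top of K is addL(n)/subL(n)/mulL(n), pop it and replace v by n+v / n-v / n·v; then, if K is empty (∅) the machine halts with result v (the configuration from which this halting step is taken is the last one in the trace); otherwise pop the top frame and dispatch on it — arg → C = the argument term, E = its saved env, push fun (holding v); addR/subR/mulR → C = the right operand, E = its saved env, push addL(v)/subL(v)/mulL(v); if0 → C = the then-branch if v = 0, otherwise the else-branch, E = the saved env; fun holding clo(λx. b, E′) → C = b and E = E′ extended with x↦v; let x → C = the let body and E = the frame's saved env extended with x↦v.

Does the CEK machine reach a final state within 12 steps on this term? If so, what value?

Answer: DIVERGES (no final state within 12 steps)

Derivation:
[0] ⟨C=(let loop = 5 in ((λx. (x x)) (λx. (x x)))); E=∅; K=∅⟩
[1] ⟨C=5; E=∅; K=[let loop]⟩
[2] ⟨C=((λx. (x x)) (λx. (x x))); E={loop↦5}; K=∅⟩
[3] ⟨C=(λx. (x x)); E={loop↦5}; K=[arg]⟩
[4] ⟨C=(λx. (x x)); E={loop↦5}; K=[fun]⟩
[5] ⟨C=(x x); E={x↦clo(λx. (x x), {loop↦5}), loop↦5}; K=∅⟩
[6] ⟨C=x; E={x↦clo(λx. (x x), {loop↦5}), loop↦5}; K=[arg]⟩
[7] ⟨C=x; E={x↦clo(λx. (x x), {loop↦5}), loop↦5}; K=[fun]⟩
… configuration repeats with period 3 (steps 5–7 recur indefinitely) …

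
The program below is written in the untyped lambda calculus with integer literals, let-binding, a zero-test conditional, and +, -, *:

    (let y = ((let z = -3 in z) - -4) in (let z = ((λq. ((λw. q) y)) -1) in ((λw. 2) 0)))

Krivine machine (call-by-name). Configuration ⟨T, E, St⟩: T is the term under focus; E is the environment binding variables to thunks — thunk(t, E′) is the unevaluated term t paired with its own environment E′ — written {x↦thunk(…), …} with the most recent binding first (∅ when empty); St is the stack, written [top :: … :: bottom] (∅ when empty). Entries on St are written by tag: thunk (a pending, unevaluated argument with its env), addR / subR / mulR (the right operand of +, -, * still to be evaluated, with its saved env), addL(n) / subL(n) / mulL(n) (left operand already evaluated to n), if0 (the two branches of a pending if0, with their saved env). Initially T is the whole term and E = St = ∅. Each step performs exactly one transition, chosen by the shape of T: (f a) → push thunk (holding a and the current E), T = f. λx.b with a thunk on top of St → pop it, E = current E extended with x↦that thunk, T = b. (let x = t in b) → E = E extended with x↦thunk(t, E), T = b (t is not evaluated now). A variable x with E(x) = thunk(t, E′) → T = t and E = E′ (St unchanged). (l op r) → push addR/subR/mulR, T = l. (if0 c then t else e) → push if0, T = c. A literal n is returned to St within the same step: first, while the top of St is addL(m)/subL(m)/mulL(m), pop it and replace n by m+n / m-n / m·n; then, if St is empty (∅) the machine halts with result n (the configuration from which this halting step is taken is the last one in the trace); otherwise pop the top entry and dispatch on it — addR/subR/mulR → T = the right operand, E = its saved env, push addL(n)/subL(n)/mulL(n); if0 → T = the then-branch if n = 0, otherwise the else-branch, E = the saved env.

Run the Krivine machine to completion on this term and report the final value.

[0] [T=(let y = ((let z = -3 in z) - -4) in (let z = ((λq. ((λw. q) y)) -1) in ((λw. 2) 0))) | E=∅ | St=∅]
[1] [T=(let z = ((λq. ((λw. q) y)) -1) in ((λw. 2) 0)) | E={y↦thunk(((let z = -3 in z) - -4), ∅)} | St=∅]
[2] [T=((λw. 2) 0) | E={z↦thunk(((λq. ((λw. q) y)) -1), {y↦thunk(((let z = -3 in z) - -4), ∅)}), y↦thunk(((let z = -3 in z) - -4), ∅)} | St=∅]
[3] [T=(λw. 2) | E={z↦thunk(((λq. ((λw. q) y)) -1), {y↦thunk(((let z = -3 in z) - -4), ∅)}), y↦thunk(((let z = -3 in z) - -4), ∅)} | St=[thunk]]
[4] [T=2 | E={w↦thunk(0, {z↦thunk(((λq. ((λw. q) y)) -1), {y↦thunk(((let z = -3 in z) - -4), ∅)}), y↦thunk(((let z = -3 in z) - -4), ∅)}), z↦thunk(((λq. ((λw. q) y)) -1), {y↦thunk(((let z = -3 in z) - -4), ∅)}), y↦thunk(((let z = -3 in z) - -4), ∅)} | St=∅]
→ final value 2

Answer: 2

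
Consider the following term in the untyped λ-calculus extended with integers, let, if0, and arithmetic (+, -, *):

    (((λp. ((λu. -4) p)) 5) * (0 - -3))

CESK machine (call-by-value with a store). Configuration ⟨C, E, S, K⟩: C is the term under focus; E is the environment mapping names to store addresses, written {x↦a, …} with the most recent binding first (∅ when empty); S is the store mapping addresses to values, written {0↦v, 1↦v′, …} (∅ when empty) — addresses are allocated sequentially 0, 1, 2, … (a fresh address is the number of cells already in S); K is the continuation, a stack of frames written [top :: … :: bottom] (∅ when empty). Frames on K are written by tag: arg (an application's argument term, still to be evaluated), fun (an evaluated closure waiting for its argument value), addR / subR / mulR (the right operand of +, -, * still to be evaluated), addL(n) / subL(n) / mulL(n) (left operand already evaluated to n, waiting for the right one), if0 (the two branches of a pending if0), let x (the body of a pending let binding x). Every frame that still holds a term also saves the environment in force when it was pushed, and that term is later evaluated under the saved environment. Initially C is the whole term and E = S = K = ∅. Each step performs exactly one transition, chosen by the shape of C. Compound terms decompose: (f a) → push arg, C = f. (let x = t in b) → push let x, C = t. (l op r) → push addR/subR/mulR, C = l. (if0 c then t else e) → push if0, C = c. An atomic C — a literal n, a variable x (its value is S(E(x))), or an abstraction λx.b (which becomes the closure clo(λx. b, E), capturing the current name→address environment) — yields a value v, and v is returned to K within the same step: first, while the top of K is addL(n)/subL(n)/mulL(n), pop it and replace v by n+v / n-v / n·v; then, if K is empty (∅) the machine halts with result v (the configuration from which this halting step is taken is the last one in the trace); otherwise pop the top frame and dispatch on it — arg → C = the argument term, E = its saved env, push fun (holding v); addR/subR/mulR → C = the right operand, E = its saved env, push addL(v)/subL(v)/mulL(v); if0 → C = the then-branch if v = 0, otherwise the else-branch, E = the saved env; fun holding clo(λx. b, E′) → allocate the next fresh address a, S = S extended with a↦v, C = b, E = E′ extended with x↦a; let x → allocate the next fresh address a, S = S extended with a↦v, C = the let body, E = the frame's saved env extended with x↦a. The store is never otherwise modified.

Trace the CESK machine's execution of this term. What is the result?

0. [C=(((λp. ((λu. -4) p)) 5) * (0 - -3)) | E=∅ | S=∅ | K=∅]
1. [C=((λp. ((λu. -4) p)) 5) | E=∅ | S=∅ | K=[mulR]]
2. [C=(λp. ((λu. -4) p)) | E=∅ | S=∅ | K=[arg :: mulR]]
3. [C=5 | E=∅ | S=∅ | K=[fun :: mulR]]
4. [C=((λu. -4) p) | E={p↦0} | S={0↦5} | K=[mulR]]
5. [C=(λu. -4) | E={p↦0} | S={0↦5} | K=[arg :: mulR]]
6. [C=p | E={p↦0} | S={0↦5} | K=[fun :: mulR]]
7. [C=-4 | E={u↦1, p↦0} | S={0↦5, 1↦5} | K=[mulR]]
8. [C=(0 - -3) | E=∅ | S={0↦5, 1↦5} | K=[mulL(-4)]]
9. [C=0 | E=∅ | S={0↦5, 1↦5} | K=[subR :: mulL(-4)]]
10. [C=-3 | E=∅ | S={0↦5, 1↦5} | K=[subL(0) :: mulL(-4)]]
→ final value -12

Answer: -12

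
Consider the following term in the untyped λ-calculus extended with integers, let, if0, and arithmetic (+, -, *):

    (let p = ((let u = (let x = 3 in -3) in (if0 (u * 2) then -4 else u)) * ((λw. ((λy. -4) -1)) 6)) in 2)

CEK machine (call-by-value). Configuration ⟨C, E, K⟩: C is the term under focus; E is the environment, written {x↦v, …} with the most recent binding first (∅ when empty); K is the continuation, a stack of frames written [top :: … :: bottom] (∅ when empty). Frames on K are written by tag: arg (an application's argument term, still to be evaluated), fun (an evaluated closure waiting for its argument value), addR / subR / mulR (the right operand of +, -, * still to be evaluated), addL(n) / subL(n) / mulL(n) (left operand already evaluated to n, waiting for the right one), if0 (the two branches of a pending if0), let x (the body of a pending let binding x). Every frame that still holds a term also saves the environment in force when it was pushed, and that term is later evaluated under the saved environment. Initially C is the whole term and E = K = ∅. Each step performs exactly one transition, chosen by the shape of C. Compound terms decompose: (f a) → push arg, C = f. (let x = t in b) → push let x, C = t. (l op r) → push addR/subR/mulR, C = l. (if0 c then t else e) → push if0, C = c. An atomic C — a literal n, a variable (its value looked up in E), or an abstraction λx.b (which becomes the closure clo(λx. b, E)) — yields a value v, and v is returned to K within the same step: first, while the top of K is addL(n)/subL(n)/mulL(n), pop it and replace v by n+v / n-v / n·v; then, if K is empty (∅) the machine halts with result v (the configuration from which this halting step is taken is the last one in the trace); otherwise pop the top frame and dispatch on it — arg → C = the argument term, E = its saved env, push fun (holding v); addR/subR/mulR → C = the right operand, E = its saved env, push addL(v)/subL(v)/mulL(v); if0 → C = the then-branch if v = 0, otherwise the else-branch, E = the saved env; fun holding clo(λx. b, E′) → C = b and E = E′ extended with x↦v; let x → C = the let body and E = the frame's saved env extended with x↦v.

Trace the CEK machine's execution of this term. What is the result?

step 0: ⟨C=(let p = ((let u = (let x = 3 in -3) in (if0 (u * 2) then -4 else u)) * ((λw. ((λy. -4) -1)) 6)) in 2); E=∅; K=∅⟩
step 1: ⟨C=((let u = (let x = 3 in -3) in (if0 (u * 2) then -4 else u)) * ((λw. ((λy. -4) -1)) 6)); E=∅; K=[let p]⟩
step 2: ⟨C=(let u = (let x = 3 in -3) in (if0 (u * 2) then -4 else u)); E=∅; K=[mulR :: let p]⟩
step 3: ⟨C=(let x = 3 in -3); E=∅; K=[let u :: mulR :: let p]⟩
step 4: ⟨C=3; E=∅; K=[let x :: let u :: mulR :: let p]⟩
step 5: ⟨C=-3; E={x↦3}; K=[let u :: mulR :: let p]⟩
step 6: ⟨C=(if0 (u * 2) then -4 else u); E={u↦-3}; K=[mulR :: let p]⟩
step 7: ⟨C=(u * 2); E={u↦-3}; K=[if0 :: mulR :: let p]⟩
step 8: ⟨C=u; E={u↦-3}; K=[mulR :: if0 :: mulR :: let p]⟩
step 9: ⟨C=2; E={u↦-3}; K=[mulL(-3) :: if0 :: mulR :: let p]⟩
step 10: ⟨C=u; E={u↦-3}; K=[mulR :: let p]⟩
step 11: ⟨C=((λw. ((λy. -4) -1)) 6); E=∅; K=[mulL(-3) :: let p]⟩
step 12: ⟨C=(λw. ((λy. -4) -1)); E=∅; K=[arg :: mulL(-3) :: let p]⟩
step 13: ⟨C=6; E=∅; K=[fun :: mulL(-3) :: let p]⟩
step 14: ⟨C=((λy. -4) -1); E={w↦6}; K=[mulL(-3) :: let p]⟩
step 15: ⟨C=(λy. -4); E={w↦6}; K=[arg :: mulL(-3) :: let p]⟩
step 16: ⟨C=-1; E={w↦6}; K=[fun :: mulL(-3) :: let p]⟩
step 17: ⟨C=-4; E={y↦-1, w↦6}; K=[mulL(-3) :: let p]⟩
step 18: ⟨C=2; E={p↦12}; K=∅⟩
→ final value 2

Answer: 2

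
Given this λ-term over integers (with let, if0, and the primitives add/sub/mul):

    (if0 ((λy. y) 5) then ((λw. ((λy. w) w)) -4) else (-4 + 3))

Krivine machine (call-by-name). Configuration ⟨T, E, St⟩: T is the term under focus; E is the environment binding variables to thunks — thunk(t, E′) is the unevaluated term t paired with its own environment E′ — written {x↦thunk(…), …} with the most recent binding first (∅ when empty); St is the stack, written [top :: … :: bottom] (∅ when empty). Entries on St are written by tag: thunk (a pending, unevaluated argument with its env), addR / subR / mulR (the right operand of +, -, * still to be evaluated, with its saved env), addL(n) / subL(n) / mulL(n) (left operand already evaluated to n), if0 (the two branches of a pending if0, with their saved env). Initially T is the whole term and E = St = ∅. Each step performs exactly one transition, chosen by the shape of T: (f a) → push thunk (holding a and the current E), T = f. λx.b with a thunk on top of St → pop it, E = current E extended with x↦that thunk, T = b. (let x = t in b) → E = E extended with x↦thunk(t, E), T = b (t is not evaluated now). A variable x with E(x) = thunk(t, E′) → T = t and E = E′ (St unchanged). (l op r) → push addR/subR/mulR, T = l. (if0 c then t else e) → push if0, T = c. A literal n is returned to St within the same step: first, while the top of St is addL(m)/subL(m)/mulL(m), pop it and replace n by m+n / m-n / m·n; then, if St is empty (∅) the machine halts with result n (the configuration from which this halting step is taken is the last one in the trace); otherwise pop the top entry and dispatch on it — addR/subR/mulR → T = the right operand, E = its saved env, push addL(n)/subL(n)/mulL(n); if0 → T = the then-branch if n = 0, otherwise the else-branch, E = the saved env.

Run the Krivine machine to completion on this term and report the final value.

[0] ⟨T=(if0 ((λy. y) 5) then ((λw. ((λy. w) w)) -4) else (-4 + 3)); E=∅; St=∅⟩
[1] ⟨T=((λy. y) 5); E=∅; St=[if0]⟩
[2] ⟨T=(λy. y); E=∅; St=[thunk :: if0]⟩
[3] ⟨T=y; E={y↦thunk(5, ∅)}; St=[if0]⟩
[4] ⟨T=5; E=∅; St=[if0]⟩
[5] ⟨T=(-4 + 3); E=∅; St=∅⟩
[6] ⟨T=-4; E=∅; St=[addR]⟩
[7] ⟨T=3; E=∅; St=[addL(-4)]⟩
→ final value -1

Answer: -1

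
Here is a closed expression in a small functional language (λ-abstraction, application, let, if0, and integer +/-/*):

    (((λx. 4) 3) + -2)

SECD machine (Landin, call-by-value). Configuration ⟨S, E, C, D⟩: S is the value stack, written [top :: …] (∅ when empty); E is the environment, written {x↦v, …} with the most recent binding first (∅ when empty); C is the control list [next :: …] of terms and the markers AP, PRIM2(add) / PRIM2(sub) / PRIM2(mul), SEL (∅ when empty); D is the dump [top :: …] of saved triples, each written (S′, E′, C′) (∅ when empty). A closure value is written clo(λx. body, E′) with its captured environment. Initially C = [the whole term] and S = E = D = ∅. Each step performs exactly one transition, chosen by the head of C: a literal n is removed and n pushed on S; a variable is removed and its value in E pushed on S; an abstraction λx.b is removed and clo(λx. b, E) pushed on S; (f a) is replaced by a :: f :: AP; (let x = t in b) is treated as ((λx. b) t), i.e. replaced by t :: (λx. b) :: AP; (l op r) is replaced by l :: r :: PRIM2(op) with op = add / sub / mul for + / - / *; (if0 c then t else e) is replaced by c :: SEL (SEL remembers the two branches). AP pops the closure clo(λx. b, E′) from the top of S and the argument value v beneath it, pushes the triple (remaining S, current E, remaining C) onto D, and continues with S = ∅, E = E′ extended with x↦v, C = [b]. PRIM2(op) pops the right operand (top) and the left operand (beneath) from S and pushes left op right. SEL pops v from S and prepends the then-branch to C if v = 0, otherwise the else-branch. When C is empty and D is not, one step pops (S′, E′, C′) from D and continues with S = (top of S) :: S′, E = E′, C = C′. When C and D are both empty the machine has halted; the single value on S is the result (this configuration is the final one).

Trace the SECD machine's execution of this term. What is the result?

step 0: <S=∅, E=∅, C=[(((λx. 4) 3) + -2)], D=∅>
step 1: <S=∅, E=∅, C=[((λx. 4) 3) :: -2 :: PRIM2(add)], D=∅>
step 2: <S=∅, E=∅, C=[3 :: (λx. 4) :: AP :: -2 :: PRIM2(add)], D=∅>
step 3: <S=[3], E=∅, C=[(λx. 4) :: AP :: -2 :: PRIM2(add)], D=∅>
step 4: <S=[clo(λx. 4, ∅) :: 3], E=∅, C=[AP :: -2 :: PRIM2(add)], D=∅>
step 5: <S=∅, E={x↦3}, C=[4], D=[(∅, ∅, [-2 :: PRIM2(add)])]>
step 6: <S=[4], E={x↦3}, C=∅, D=[(∅, ∅, [-2 :: PRIM2(add)])]>
step 7: <S=[4], E=∅, C=[-2 :: PRIM2(add)], D=∅>
step 8: <S=[-2 :: 4], E=∅, C=[PRIM2(add)], D=∅>
step 9: <S=[2], E=∅, C=∅, D=∅>
→ final value 2

Answer: 2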